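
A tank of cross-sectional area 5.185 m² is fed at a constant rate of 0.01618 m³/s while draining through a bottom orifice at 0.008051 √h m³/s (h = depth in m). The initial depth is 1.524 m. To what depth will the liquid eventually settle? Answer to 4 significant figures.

A dh/dt = Q_in − 0.008051 √h. Steady state requires inflow = outflow:
Q_in = 0.008051 √h_ss ⇒ √h_ss = 0.01618/0.008051 = 2.00969.
h_ss = 2.00969² = 4.03885 m. (Since h₀ = 1.524 m < h_ss, the level will rise toward this value.)

4.039 m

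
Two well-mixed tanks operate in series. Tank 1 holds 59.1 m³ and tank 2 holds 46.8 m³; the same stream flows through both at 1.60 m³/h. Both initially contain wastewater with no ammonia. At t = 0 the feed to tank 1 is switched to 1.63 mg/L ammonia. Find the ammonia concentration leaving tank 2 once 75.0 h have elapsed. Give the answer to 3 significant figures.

1.08 mg/L

Each tank obeys Vᵢ dCᵢ/dt = Q(Cᵢ₋₁ − Cᵢ), so τᵢ = Vᵢ/Q.
τ₁ = 59.1/1.60 = 36.938 h; τ₂ = 46.8/1.60 = 29.250 h.
Tank 1: C₁ = C_in(1 − e^(−t/τ₁)). Tank 2 (τ₁ ≠ τ₂): C₂ = C_in[1 − (τ₁ e^(−t/τ₁) − τ₂ e^(−t/τ₂))/(τ₁ − τ₂)].
At t = 75.0: e^(−t/τ₁) = 0.13128, e^(−t/τ₂) = 0.076988.
C₂ = 1.63·[1 − (36.938·0.13128 − 29.250·0.076988)/(7.6875)] = 1.63·0.66217 = 1.0793 mg/L.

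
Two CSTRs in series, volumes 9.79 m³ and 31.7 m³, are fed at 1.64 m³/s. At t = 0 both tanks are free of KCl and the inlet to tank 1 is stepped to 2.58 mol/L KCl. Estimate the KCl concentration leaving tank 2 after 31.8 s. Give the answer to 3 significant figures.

1.87 mol/L

Species balance on tank i: dCᵢ/dt = (Cᵢ₋₁ − Cᵢ)/τᵢ with τᵢ = Vᵢ/Q.
τ₁ = 9.79/1.64 = 5.9695 s; τ₂ = 31.7/1.64 = 19.329 s.
Tank 1: C₁ = C_in(1 − e^(−t/τ₁)). Tank 2 (τ₁ ≠ τ₂): C₂ = C_in[1 − (τ₁ e^(−t/τ₁) − τ₂ e^(−t/τ₂))/(τ₁ − τ₂)].
At t = 31.8: e^(−t/τ₁) = 0.0048583, e^(−t/τ₂) = 0.19298.
C₂ = 2.58·[1 − (5.9695·0.0048583 − 19.329·0.19298)/(-13.360)] = 2.58·0.72296 = 1.8652 mol/L.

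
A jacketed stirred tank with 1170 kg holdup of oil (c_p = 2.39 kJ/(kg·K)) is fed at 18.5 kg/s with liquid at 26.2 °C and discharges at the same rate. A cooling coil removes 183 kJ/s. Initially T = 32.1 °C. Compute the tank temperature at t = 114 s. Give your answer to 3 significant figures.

23.7 °C

Unsteady energy balance on the tank contents: M c_p dT/dt = ṁ c_p (T_in − T) − 183.
τ = M/ṁ = 63.243 s; T_ss = T_in − Q̇/(ṁ c_p) = 26.2 − 183/(18.5·2.39) = 22.061 °C.
Solution: T(t) = T_ss + (T₀ − T_ss) e^(−t/τ).
T(114) = 22.061 + (10.039)·e^(−114/63.243) = 22.061 + (10.039)·0.16488 = 23.716 °C.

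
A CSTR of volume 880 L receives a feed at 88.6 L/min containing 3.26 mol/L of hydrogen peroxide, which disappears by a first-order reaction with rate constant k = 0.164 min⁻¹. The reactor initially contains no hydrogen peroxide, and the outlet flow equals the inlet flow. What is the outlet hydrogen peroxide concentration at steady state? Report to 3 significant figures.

1.24 mol/L

Accumulation = in − out − consumed: V dC/dt = Q C_in − Q C − k V C.
At steady state: 0 = Q C_in − (Q + kV) C_ss, so C_ss = Q C_in/(Q + kV).
C_ss = 88.6·3.26/(88.6 + 0.164·880) = 288.84/232.92 = 1.2401 mol/L.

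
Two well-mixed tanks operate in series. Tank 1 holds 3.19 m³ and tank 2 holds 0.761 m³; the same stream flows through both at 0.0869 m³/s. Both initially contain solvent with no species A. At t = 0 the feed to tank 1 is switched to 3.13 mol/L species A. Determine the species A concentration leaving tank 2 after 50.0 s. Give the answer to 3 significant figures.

2.08 mol/L

Each tank obeys Vᵢ dCᵢ/dt = Q(Cᵢ₋₁ − Cᵢ), so τᵢ = Vᵢ/Q.
τ₁ = 3.19/0.0869 = 36.709 s; τ₂ = 0.761/0.0869 = 8.7572 s.
Solving the cascade with C₁(0)=C₂(0)=0 gives C₂(t) = C_in[1 − (τ₁ e^(−t/τ₁) − τ₂ e^(−t/τ₂))/(τ₁ − τ₂)].
At t = 50.0: e^(−t/τ₁) = 0.25613, e^(−t/τ₂) = 0.0033140.
C₂ = 3.13·[1 − (36.709·0.25613 − 8.7572·0.0033140)/(27.952)] = 3.13·0.66466 = 2.0804 mol/L.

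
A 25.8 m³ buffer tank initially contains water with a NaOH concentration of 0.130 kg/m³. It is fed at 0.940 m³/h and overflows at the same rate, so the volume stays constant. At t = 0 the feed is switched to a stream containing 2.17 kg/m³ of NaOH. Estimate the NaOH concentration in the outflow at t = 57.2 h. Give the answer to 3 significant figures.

Accumulation = in − out for the solute gives V dC/dt = Q(C_in − C).
So dC/dt = (C_in − C)/τ with τ = V/Q = 25.8/0.940 = 27.447 h.
This is linear first-order; C(t) = C_in + (C₀ − C_in) e^(−t/τ).
C(57.2) = 2.17 + (0.130 − 2.17)·e^(−57.2/27.447) = 2.17 + (-2.0400)·0.12443 = 1.9162 kg/m³.

1.92 kg/m³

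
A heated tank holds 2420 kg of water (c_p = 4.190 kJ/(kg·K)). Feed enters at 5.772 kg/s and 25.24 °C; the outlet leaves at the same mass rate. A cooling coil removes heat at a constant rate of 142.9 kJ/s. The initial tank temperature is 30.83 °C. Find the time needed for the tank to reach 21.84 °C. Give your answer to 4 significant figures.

638.3 s

M c_p dT/dt = ṁ c_p (T_in − T) − Q̇.
τ = M/ṁ = 419.265 s; T_ss = T_in − Q̇/(ṁ c_p) = 19.3313 °C.
T(t) = T_ss + (T₀ − T_ss) e^(−t/τ). Set T = 21.84:
e^(−t/τ) = (21.84 − 19.3313)/(30.83 − 19.3313) = 0.218172
t = −419.265 · ln(0.218172) = 638.319 s.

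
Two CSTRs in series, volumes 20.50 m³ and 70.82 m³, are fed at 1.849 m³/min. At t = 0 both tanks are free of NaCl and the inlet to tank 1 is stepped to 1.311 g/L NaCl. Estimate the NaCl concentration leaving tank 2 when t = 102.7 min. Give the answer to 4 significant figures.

Species balance on tank i: dCᵢ/dt = (Cᵢ₋₁ − Cᵢ)/τᵢ with τᵢ = Vᵢ/Q.
τ₁ = 20.50/1.849 = 11.0871 min; τ₂ = 70.82/1.849 = 38.3018 min.
Tank 1: C₁ = C_in(1 − e^(−t/τ₁)). Tank 2 (τ₁ ≠ τ₂): C₂ = C_in[1 − (τ₁ e^(−t/τ₁) − τ₂ e^(−t/τ₂))/(τ₁ − τ₂)].
At t = 102.7: e^(−t/τ₁) = 9.48666e-05, e^(−t/τ₂) = 0.0684715.
C₂ = 1.311·[1 − (11.0871·9.48666e-05 − 38.3018·0.0684715)/(-27.2147)] = 1.311·0.903672 = 1.18471 g/L.

1.185 g/L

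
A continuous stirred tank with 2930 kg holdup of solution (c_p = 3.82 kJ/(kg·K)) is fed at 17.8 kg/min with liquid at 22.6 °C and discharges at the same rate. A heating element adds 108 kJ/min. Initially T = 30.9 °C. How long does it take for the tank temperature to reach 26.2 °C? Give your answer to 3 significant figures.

198 min

M c_p dT/dt = ṁ c_p (T_in − T) + Q̇.
τ = M/ṁ = 164.61 min; T_ss = T_in + Q̇/(ṁ c_p) = 24.188 °C.
T(t) = T_ss + (T₀ − T_ss) e^(−t/τ). Set T = 26.2:
e^(−t/τ) = (26.2 − 24.188)/(30.9 − 24.188) = 0.29973
t = −164.61 · ln(0.29973) = 198.33 min.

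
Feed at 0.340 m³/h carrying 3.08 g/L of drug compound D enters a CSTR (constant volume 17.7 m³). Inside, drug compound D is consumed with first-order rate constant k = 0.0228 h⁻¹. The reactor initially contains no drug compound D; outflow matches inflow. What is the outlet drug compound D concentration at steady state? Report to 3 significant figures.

Species balance: V dC/dt = Q C_in − Q C − k V C.
At steady state: 0 = Q C_in − (Q + kV) C_ss, so C_ss = Q C_in/(Q + kV).
C_ss = 0.340·3.08/(0.340 + 0.0228·17.7) = 1.0472/0.74356 = 1.4084 g/L.

1.41 g/L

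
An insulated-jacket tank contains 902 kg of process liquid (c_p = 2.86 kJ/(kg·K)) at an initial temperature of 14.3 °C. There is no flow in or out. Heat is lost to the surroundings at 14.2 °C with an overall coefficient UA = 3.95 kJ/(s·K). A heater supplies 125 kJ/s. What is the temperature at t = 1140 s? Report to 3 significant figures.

Unsteady energy balance on the tank contents: M c_p dT/dt = −UA(T − T_amb) + Q̇.
dT/dt = (T_ss − T)/τ with T_ss = T_amb + Q̇/UA = 14.2 + 125/3.95 = 45.846 °C, τ = M c_p/UA = 902·2.86/3.95 = 653.09 s.
Solution: T(t) = T_ss + (T₀ − T_ss) e^(−t/τ).
T(1140) = 45.846 + (-31.546)·0.17455 = 40.339 °C.

40.3 °C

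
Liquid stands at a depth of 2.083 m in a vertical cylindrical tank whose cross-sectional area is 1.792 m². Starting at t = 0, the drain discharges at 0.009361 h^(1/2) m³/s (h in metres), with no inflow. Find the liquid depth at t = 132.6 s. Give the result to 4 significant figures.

1.203 m

With no inflow, A dh/dt = −0.009361 √h.
This is separable: 2 d(√h)/dt = −0.009361/A, so √h = √h₀ − (0.009361/(2A)) t.
√h = √2.083 − 0.009361·132.6/(2·1.792) = 1.44326 − 0.346336 = 1.09692.
h = 1.09692² = 1.20324 m.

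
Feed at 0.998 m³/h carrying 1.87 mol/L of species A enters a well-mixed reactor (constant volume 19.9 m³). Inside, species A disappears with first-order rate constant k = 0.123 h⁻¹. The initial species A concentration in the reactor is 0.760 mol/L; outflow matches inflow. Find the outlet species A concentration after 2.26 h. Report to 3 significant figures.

V dC/dt = Q(C_in − C) − k V C.
This is linear with rate a = Q/V + k = 0.17315 h⁻¹.
C_ss = Q C_in/(Q + kV) = 0.54162 mol/L; C(t) = C_ss + (C₀ − C_ss) e^(−a t).
C(2.26) = 0.54162 + (0.21838)·e^(−0.17315·2.26) = 0.54162 + (0.21838)·0.67616 = 0.68928 mol/L.

0.689 mol/L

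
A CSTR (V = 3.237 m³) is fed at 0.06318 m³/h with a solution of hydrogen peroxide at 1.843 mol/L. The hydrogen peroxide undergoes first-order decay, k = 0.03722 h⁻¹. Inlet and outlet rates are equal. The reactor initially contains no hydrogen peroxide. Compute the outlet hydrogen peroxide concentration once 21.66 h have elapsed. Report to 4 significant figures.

V dC/dt = Q(C_in − C) − k V C.
This is linear with rate a = Q/V + k = 0.0567381 h⁻¹.
C_ss = Q C_in/(Q + kV) = 0.633998 mol/L; C(t) = C_ss + (C₀ − C_ss) e^(−a t).
C(21.66) = 0.633998 + (-0.633998)·e^(−0.0567381·21.66) = 0.633998 + (-0.633998)·0.292601 = 0.448490 mol/L.

0.4485 mol/L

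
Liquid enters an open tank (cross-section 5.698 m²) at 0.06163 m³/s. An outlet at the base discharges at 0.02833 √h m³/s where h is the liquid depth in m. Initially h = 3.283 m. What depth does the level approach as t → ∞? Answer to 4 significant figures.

Level balance: A dh/dt = 0.06163 − 0.02833 √h. Setting dh/dt = 0:
Q_in = 0.02833 √h_ss ⇒ √h_ss = 0.06163/0.02833 = 2.17543.
h_ss = 2.17543² = 4.73251 m. (Since h₀ = 3.283 m < h_ss, the level will rise toward this value.)

4.733 m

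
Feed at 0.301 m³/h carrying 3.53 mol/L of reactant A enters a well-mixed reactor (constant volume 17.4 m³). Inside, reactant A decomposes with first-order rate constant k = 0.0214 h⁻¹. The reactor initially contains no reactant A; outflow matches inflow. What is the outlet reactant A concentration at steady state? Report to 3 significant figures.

1.58 mol/L

Accumulation = in − out − consumed: V dC/dt = Q C_in − Q C − k V C.
At steady state: 0 = Q C_in − (Q + kV) C_ss, so C_ss = Q C_in/(Q + kV).
C_ss = 0.301·3.53/(0.301 + 0.0214·17.4) = 1.0625/0.67336 = 1.5780 mol/L.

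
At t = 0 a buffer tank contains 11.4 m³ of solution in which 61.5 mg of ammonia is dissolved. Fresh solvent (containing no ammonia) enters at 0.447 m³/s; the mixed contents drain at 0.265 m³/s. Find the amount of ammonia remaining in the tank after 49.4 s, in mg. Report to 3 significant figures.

Total volume: dV/dt = Q_in − Q_out = 0.18200 m³/s, so V(t) = 11.4 + 0.18200 t and V(49.4) = 20.391 m³.
Solute balance: dm/dt = 0 − Q_out C = −Q_out m/V(t).
dm/m = −Q_out dt/(V₀ + 0.18200 t); integrating gives ln(m/m₀) = −(Q_out/(Q_in−Q_out)) ln(V/V₀).
m = m₀ (V₀/V)^(Q_out/(Q_in−Q_out)) = 61.5 × (11.4/20.391)^(1.4560) = 26.374 mg.

26.4 mg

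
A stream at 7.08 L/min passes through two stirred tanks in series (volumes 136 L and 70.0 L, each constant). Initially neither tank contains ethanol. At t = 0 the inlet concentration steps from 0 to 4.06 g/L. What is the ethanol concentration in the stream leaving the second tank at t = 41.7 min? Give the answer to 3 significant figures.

3.17 g/L

Time constants: τᵢ = Vᵢ/Q for each well-mixed tank.
τ₁ = 136/7.08 = 19.209 min; τ₂ = 70.0/7.08 = 9.8870 min.
Tank 1: C₁ = C_in(1 − e^(−t/τ₁)). Tank 2 (τ₁ ≠ τ₂): C₂ = C_in[1 − (τ₁ e^(−t/τ₁) − τ₂ e^(−t/τ₂))/(τ₁ − τ₂)].
At t = 41.7: e^(−t/τ₁) = 0.11408, e^(−t/τ₂) = 0.014733.
C₂ = 4.06·[1 − (19.209·0.11408 − 9.8870·0.014733)/(9.3220)] = 4.06·0.78055 = 3.1690 g/L.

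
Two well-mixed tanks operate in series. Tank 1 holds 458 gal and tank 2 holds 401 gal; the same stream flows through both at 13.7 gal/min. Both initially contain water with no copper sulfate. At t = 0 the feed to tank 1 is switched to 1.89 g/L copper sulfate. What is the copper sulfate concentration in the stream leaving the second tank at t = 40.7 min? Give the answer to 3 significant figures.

0.705 g/L

Time constants: τᵢ = Vᵢ/Q for each well-mixed tank.
τ₁ = 458/13.7 = 33.431 min; τ₂ = 401/13.7 = 29.270 min.
Solving the cascade with C₁(0)=C₂(0)=0 gives C₂(t) = C_in[1 − (τ₁ e^(−t/τ₁) − τ₂ e^(−t/τ₂))/(τ₁ − τ₂)].
At t = 40.7: e^(−t/τ₁) = 0.29599, e^(−t/τ₂) = 0.24895.
C₂ = 1.89·[1 − (33.431·0.29599 − 29.270·0.24895)/(4.1606)] = 1.89·0.37312 = 0.70521 g/L.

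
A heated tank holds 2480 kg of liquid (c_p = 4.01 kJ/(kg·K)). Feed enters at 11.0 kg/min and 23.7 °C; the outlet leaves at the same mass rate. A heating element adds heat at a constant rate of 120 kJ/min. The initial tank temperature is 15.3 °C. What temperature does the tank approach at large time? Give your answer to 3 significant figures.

26.4 °C

M c_p dT/dt = ṁ c_p (T_in − T) + Q̇.
At steady state dT/dt = 0 ⇒ T_ss = T_in + Q̇/(ṁ c_p) = 23.7 + 120/(11.0·4.01) = 26.420 °C.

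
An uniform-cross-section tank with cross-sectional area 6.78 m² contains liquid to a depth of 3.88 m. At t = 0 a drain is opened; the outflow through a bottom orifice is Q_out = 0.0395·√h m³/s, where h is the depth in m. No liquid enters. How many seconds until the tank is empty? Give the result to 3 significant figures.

A dh/dt = −Q_out = −0.0395 √h.
This is separable: 2 d(√h)/dt = −0.0395/A, so √h = √h₀ − (0.0395/(2A)) t.
Set h = 0: 2√h₀ = (0.0395/A) t_empty ⇒ t_empty = 2A√h₀/0.0395.
t_empty = 2·6.78·√3.88/0.0395 = 13.560·1.9698/0.0395 = 676.21 s.

676 s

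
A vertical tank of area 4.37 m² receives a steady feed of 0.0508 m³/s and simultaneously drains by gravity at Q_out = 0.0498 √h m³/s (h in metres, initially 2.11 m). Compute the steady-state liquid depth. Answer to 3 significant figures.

1.04 m

Mass balance (ρ constant): A dh/dt = Q_in − 0.0498 √h. At steady state dh/dt = 0:
Q_in = 0.0498 √h_ss ⇒ √h_ss = 0.0508/0.0498 = 1.0201.
h_ss = 1.0201² = 1.0406 m. (Since h₀ = 2.11 m > h_ss, the level will fall toward this value.)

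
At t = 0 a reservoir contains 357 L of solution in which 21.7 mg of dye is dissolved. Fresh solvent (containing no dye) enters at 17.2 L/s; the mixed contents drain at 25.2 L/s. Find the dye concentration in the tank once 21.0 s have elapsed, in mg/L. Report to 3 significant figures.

Total volume: dV/dt = Q_in − Q_out = -8.0000 L/s, so V(t) = 357 − 8.0000 t and V(21.0) = 189.00 L.
No dye enters, so dm/dt = −Q_out · (m/V).
Separate: dm/m = −Q_out dt/V(t) ⇒ ln(m/m₀) = −(Q_out/(Q_in−Q_out)) ln(V/V₀).
m = m₀ (V₀/V)^(Q_out/(Q_in−Q_out)) = 21.7 × (357/189.00)^(-3.1500) = 2.9269 mg.
C = m/V = 2.9269/189.00 = 0.015486 mg/L.

0.0155 mg/L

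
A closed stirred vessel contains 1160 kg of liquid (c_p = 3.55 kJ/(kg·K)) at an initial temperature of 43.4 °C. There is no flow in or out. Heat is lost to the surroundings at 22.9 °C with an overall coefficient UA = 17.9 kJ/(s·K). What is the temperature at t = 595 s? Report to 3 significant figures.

M c_p dT/dt = −UA(T − T_amb).
dT/dt = (T_ss − T)/τ with T_ss = T_amb = 22.900 °C, τ = M c_p/UA = 1160·3.55/17.9 = 230.06 s.
Solution: T(t) = T_ss + (T₀ − T_ss) e^(−t/τ).
T(595) = 22.900 + (20.500)·0.075296 = 24.444 °C.

24.4 °C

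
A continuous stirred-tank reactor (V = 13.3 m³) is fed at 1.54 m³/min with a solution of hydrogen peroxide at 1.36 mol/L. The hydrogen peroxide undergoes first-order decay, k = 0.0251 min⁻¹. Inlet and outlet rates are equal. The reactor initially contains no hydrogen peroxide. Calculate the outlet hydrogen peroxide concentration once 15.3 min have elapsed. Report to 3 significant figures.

Accumulation = in − out − consumed: V dC/dt = Q C_in − Q C − k V C.
This is linear with rate a = Q/V + k = 0.14089 min⁻¹.
C_ss = Q C_in/(Q + kV) = 1.1177 mol/L; C(t) = C_ss + (C₀ − C_ss) e^(−a t).
C(15.3) = 1.1177 + (-1.1177)·e^(−0.14089·15.3) = 1.1177 + (-1.1177)·0.11583 = 0.98824 mol/L.

0.988 mol/L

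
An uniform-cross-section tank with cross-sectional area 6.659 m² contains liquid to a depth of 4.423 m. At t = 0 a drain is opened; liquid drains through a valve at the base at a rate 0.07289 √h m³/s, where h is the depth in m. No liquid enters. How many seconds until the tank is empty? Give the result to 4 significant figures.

With no inflow, A dh/dt = −0.07289 √h.
Separate and integrate: 2(√h − √h₀) = −(0.07289/A) t.
Tank is empty when √h = 0: t_empty = 2A√h₀/0.07289.
t_empty = 2·6.659·√4.423/0.07289 = 13.3180·2.10309/0.07289 = 384.264 s.

384.3 s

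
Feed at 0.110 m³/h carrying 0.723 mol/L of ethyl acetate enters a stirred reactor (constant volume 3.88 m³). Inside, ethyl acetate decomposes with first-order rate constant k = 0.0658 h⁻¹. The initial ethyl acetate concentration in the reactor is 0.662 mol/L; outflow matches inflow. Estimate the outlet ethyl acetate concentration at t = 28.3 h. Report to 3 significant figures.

0.249 mol/L

V dC/dt = Q(C_in − C) − k V C.
This is linear with rate a = Q/V + k = 0.094151 h⁻¹.
C_ss = Q C_in/(Q + kV) = 0.21771 mol/L; C(t) = C_ss + (C₀ − C_ss) e^(−a t).
C(28.3) = 0.21771 + (0.44429)·e^(−0.094151·28.3) = 0.21771 + (0.44429)·0.069637 = 0.24865 mol/L.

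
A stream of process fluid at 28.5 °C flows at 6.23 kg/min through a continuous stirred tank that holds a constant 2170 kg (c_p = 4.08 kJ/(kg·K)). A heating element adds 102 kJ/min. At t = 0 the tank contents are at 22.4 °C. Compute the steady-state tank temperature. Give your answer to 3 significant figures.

Energy balance: M c_p dT/dt = ṁ c_p (T_in − T) + 102.
At steady state dT/dt = 0 ⇒ T_ss = T_in + Q̇/(ṁ c_p) = 28.5 + 102/(6.23·4.08) = 32.513 °C.

32.5 °C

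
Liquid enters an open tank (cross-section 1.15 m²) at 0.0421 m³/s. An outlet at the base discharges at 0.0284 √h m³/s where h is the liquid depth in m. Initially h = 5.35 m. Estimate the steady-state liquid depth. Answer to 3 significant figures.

A dh/dt = Q_in − 0.0284 √h. Steady state requires inflow = outflow:
Q_in = 0.0284 √h_ss ⇒ √h_ss = 0.0421/0.0284 = 1.4824.
h_ss = 1.4824² = 2.1975 m. (Since h₀ = 5.35 m > h_ss, the level will fall toward this value.)

2.20 m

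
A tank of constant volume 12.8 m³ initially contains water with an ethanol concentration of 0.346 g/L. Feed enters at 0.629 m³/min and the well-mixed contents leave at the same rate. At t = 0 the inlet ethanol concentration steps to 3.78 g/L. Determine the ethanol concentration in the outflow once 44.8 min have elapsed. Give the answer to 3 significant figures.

3.40 g/L

Transient balance on the dissolved component: V dC/dt = Q(C_in − C).
Rewrite as dC/dt + C/τ = C_in/τ, τ = V/Q = 20.350 min.
This is linear first-order; C(t) = C_in + (C₀ − C_in) e^(−t/τ).
C(44.8) = 3.78 + (0.346 − 3.78)·e^(−44.8/20.350) = 3.78 + (-3.4340)·0.11064 = 3.4001 g/L.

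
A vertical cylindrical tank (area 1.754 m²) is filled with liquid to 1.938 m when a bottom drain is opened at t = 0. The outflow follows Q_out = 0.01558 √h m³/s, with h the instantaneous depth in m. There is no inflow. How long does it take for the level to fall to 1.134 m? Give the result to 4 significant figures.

Volume balance on the tank: A dh/dt = −0.01558 √h.
Separate and integrate: 2(√h − √h₀) = −(0.01558/A) t.
t = 2A(√h₀ − √h)/0.01558 = 2·1.754·(√1.938 − √1.134)/0.01558
  = 3.50800 × (1.39212 − 1.06489) / 0.01558 = 73.6784 s.

73.68 s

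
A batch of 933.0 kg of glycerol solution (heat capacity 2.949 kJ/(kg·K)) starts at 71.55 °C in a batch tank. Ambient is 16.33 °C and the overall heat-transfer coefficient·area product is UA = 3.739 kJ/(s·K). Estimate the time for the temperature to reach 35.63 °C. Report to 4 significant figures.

773.6 s

Lumped-capacitance energy balance: M c_p dT/dt = UA(T_amb − T).
τ = M c_p/UA = 735.870 s; T_ss = T_amb = 16.3300 °C.
T(t) = T_ss + (T₀ − T_ss)e^(−t/τ); set T = 35.63:
t = −τ ln[(T − T_ss)/(T₀ − T_ss)] = −735.870 · ln(0.349511) = 773.561 s.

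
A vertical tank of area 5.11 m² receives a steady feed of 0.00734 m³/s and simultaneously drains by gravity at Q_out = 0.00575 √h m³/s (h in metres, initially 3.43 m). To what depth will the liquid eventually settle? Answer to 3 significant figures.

Volume balance on the tank: A dh/dt = Q_in − 0.00575 √h. At steady state dh/dt = 0:
Q_in = 0.00575 √h_ss ⇒ √h_ss = 0.00734/0.00575 = 1.2765.
h_ss = 1.2765² = 1.6295 m. (Since h₀ = 3.43 m > h_ss, the level will fall toward this value.)

1.63 m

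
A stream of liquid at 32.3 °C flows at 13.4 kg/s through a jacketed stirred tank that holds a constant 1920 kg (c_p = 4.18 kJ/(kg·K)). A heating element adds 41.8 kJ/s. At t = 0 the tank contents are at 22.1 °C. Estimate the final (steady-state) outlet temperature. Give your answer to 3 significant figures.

Energy balance: M c_p dT/dt = ṁ c_p (T_in − T) + 41.8.
At steady state dT/dt = 0 ⇒ T_ss = T_in + Q̇/(ṁ c_p) = 32.3 + 41.8/(13.4·4.18) = 33.046 °C.

33.0 °C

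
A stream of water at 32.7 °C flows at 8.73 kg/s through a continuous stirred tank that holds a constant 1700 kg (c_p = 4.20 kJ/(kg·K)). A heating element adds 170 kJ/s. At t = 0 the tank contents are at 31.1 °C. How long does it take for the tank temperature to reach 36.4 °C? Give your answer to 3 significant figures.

369 s

Heat balance on the well-mixed liquid: M c_p dT/dt = ṁ c_p (T_in − T) + 170.
τ = M/ṁ = 194.73 s; T_ss = T_in + Q̇/(ṁ c_p) = 37.336 °C.
T(t) = T_ss + (T₀ − T_ss) e^(−t/τ). Set T = 36.4:
e^(−t/τ) = (36.4 − 37.336)/(31.1 − 37.336) = 0.15016
t = −194.73 · ln(0.15016) = 369.22 s.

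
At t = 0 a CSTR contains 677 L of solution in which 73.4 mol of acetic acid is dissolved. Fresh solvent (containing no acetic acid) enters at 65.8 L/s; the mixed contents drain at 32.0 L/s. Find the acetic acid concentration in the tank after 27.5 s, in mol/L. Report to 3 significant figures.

0.0202 mol/L

Let m(t) be the amount of acetic acid. Volume: V(t) = V₀ + (Q_in − Q_out) t = 677 + 33.800 t; V(27.5) = 1606.5 L.
Solute balance: dm/dt = 0 − Q_out C = −Q_out m/V(t).
dm/m = −Q_out dt/(V₀ + 33.800 t); integrating gives ln(m/m₀) = −(Q_out/(Q_in−Q_out)) ln(V/V₀).
m = m₀ (V₀/V)^(Q_out/(Q_in−Q_out)) = 73.4 × (677/1606.5)^(0.94675) = 32.388 mol.
C = m/V = 32.388/1606.5 = 0.020161 mol/L.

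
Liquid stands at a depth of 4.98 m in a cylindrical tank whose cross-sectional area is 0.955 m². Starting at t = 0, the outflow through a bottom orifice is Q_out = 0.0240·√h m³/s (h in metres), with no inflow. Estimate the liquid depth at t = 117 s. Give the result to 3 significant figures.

A dh/dt = −Q_out = −0.0240 √h.
Separate and integrate: 2(√h − √h₀) = −(0.0240/A) t.
√h = √4.98 − 0.0240·117/(2·0.955) = 2.2316 − 1.4702 = 0.76143.
h = 0.76143² = 0.57978 m.

0.580 m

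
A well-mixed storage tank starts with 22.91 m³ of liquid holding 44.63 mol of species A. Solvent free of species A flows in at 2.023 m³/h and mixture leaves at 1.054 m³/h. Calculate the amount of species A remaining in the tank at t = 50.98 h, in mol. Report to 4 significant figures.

12.78 mol

Let m(t) be the amount of species A. Volume: V(t) = V₀ + (Q_in − Q_out) t = 22.91 + 0.969000 t; V(50.98) = 72.3096 m³.
No species A enters, so dm/dt = −Q_out · (m/V).
Separate: dm/m = −Q_out dt/V(t) ⇒ ln(m/m₀) = −(Q_out/(Q_in−Q_out)) ln(V/V₀).
m = m₀ (V₀/V)^(Q_out/(Q_in−Q_out)) = 44.63 × (22.91/72.3096)^(1.08772) = 12.7841 mol.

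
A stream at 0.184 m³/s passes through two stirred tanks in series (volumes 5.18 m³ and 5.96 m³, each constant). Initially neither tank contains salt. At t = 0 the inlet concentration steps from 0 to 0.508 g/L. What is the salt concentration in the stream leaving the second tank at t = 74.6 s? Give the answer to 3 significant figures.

Time constants: τᵢ = Vᵢ/Q for each well-mixed tank.
τ₁ = 5.18/0.184 = 28.152 s; τ₂ = 5.96/0.184 = 32.391 s.
Tank 1: C₁ = C_in(1 − e^(−t/τ₁)). Tank 2 (τ₁ ≠ τ₂): C₂ = C_in[1 − (τ₁ e^(−t/τ₁) − τ₂ e^(−t/τ₂))/(τ₁ − τ₂)].
At t = 74.6: e^(−t/τ₁) = 0.070659, e^(−t/τ₂) = 0.099950.
C₂ = 0.508·[1 − (28.152·0.070659 − 32.391·0.099950)/(-4.2391)] = 0.508·0.70553 = 0.35841 g/L.

0.358 g/L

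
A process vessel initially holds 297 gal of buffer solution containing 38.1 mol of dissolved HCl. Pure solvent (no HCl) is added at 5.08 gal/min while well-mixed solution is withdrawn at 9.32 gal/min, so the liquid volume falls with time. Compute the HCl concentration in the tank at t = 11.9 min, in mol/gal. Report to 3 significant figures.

0.103 mol/gal

Let m(t) be the amount of HCl. Volume: V(t) = V₀ + (Q_in − Q_out) t = 297 − 4.2400 t; V(11.9) = 246.54 gal.
Species balance (pure solvent in): dm/dt = −Q_out · m/V(t).
dm/m = −Q_out dt/(V₀ − 4.2400 t); integrating gives ln(m/m₀) = −(Q_out/(Q_in−Q_out)) ln(V/V₀).
m = m₀ (V₀/V)^(Q_out/(Q_in−Q_out)) = 38.1 × (297/246.54)^(-2.1981) = 25.304 mol.
C = m/V = 25.304/246.54 = 0.10263 mol/gal.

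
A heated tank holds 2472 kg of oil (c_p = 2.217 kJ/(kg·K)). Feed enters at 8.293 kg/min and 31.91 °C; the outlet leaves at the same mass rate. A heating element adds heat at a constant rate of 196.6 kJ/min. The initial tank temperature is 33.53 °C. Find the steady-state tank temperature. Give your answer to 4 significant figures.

M c_p dT/dt = ṁ c_p (T_in − T) + Q̇.
At steady state dT/dt = 0 ⇒ T_ss = T_in + Q̇/(ṁ c_p) = 31.91 + 196.6/(8.293·2.217) = 42.6032 °C.

42.60 °C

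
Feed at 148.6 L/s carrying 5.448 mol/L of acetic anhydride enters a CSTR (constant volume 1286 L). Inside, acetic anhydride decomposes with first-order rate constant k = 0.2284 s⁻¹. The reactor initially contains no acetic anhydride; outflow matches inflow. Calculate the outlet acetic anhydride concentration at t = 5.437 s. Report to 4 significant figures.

Species balance: V dC/dt = Q C_in − Q C − k V C.
This is linear with rate a = Q/V + k = 0.343952 s⁻¹.
C_ss = Q C_in/(Q + kV) = 1.83028 mol/L; C(t) = C_ss + (C₀ − C_ss) e^(−a t).
C(5.437) = 1.83028 + (-1.83028)·e^(−0.343952·5.437) = 1.83028 + (-1.83028)·0.154113 = 1.54821 mol/L.

1.548 mol/L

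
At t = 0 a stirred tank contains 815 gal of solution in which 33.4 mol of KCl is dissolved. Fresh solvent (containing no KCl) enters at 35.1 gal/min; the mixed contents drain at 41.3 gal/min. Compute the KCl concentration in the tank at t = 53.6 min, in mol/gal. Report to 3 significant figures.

0.00211 mol/gal

Total volume: dV/dt = Q_in − Q_out = -6.2000 gal/min, so V(t) = 815 − 6.2000 t and V(53.6) = 482.68 gal.
Solute balance: dm/dt = 0 − Q_out C = −Q_out m/V(t).
dm/m = −Q_out dt/(V₀ − 6.2000 t); integrating gives ln(m/m₀) = −(Q_out/(Q_in−Q_out)) ln(V/V₀).
m = m₀ (V₀/V)^(Q_out/(Q_in−Q_out)) = 33.4 × (815/482.68)^(-6.6613) = 1.0193 mol.
C = m/V = 1.0193/482.68 = 0.0021118 mol/gal.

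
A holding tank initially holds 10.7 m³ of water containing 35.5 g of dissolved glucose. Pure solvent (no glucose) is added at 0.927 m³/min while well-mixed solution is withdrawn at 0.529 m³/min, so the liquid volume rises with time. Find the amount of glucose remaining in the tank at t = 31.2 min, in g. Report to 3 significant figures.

Total volume: dV/dt = Q_in − Q_out = 0.39800 m³/min, so V(t) = 10.7 + 0.39800 t and V(31.2) = 23.118 m³.
No glucose enters, so dm/dt = −Q_out · (m/V).
Separate: dm/m = −Q_out dt/V(t) ⇒ ln(m/m₀) = −(Q_out/(Q_in−Q_out)) ln(V/V₀).
m = m₀ (V₀/V)^(Q_out/(Q_in−Q_out)) = 35.5 × (10.7/23.118)^(1.3291) = 12.751 g.

12.8 g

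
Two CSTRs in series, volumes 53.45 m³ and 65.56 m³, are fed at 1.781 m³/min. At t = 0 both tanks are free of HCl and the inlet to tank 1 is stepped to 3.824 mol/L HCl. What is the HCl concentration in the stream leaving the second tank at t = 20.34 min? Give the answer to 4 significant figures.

0.4804 mol/L

Each tank obeys Vᵢ dCᵢ/dt = Q(Cᵢ₋₁ − Cᵢ), so τᵢ = Vᵢ/Q.
τ₁ = 53.45/1.781 = 30.0112 min; τ₂ = 65.56/1.781 = 36.8108 min.
Solving the cascade with C₁(0)=C₂(0)=0 gives C₂(t) = C_in[1 − (τ₁ e^(−t/τ₁) − τ₂ e^(−t/τ₂))/(τ₁ − τ₂)].
At t = 20.34: e^(−t/τ₁) = 0.507760, e^(−t/τ₂) = 0.575477.
C₂ = 3.824·[1 − (30.0112·0.507760 − 36.8108·0.575477)/(-6.79955)] = 3.824·0.125639 = 0.480442 mol/L.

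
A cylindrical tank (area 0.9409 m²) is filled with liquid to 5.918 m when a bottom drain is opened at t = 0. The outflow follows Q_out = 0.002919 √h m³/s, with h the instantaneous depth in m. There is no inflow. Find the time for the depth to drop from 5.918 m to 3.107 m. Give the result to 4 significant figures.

With no inflow, A dh/dt = −0.002919 √h.
∫ h^(−1/2) dh = −(0.002919/A) ∫ dt, giving 2√h = 2√h₀ − (0.002919/A) t.
t = 2A(√h₀ − √h)/0.002919 = 2·0.9409·(√5.918 − √3.107)/0.002919
  = 1.88180 × (2.43269 − 1.76267) / 0.002919 = 431.947 s.

431.9 s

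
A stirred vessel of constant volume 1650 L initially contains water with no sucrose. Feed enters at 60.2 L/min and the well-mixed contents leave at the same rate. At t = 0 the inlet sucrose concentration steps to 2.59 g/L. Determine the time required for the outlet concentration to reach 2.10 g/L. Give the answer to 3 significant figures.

Species balance: V dC/dt = Q(C_in − C) ⇒ τ = V/Q = 27.409 min.
C(t) = C_in + (C₀ − C_in) e^(−t/τ). Set C = 2.10 and solve for t:
e^(−t/τ) = (C − C_in)/(C₀ − C_in) = (2.10 − 2.59)/(0 − 2.59) = 0.18919
t = −τ ln(…) = 27.409 × 1.6650 = 45.636 min.

45.6 min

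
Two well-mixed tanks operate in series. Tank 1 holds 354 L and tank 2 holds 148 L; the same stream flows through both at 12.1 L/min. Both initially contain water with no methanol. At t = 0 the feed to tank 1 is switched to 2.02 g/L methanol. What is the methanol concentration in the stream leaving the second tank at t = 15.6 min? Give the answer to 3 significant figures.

0.389 g/L

Time constants: τᵢ = Vᵢ/Q for each well-mixed tank.
τ₁ = 354/12.1 = 29.256 min; τ₂ = 148/12.1 = 12.231 min.
Tank 1: C₁ = C_in(1 − e^(−t/τ₁)). Tank 2 (τ₁ ≠ τ₂): C₂ = C_in[1 − (τ₁ e^(−t/τ₁) − τ₂ e^(−t/τ₂))/(τ₁ − τ₂)].
At t = 15.6: e^(−t/τ₁) = 0.58671, e^(−t/τ₂) = 0.27932.
C₂ = 2.02·[1 − (29.256·0.58671 − 12.231·0.27932)/(17.025)] = 2.02·0.19244 = 0.38873 g/L.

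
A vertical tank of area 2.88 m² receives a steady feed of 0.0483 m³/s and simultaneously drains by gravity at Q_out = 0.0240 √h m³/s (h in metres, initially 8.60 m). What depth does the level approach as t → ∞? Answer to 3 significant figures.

4.05 m

Level balance: A dh/dt = 0.0483 − 0.0240 √h. Setting dh/dt = 0:
Q_in = 0.0240 √h_ss ⇒ √h_ss = 0.0483/0.0240 = 2.0125.
h_ss = 2.0125² = 4.0502 m. (Since h₀ = 8.60 m > h_ss, the level will fall toward this value.)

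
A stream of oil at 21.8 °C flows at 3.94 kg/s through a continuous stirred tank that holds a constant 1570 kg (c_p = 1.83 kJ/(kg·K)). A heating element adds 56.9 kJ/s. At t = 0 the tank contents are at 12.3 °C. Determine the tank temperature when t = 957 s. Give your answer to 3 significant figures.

28.1 °C

Unsteady energy balance on the tank contents: M c_p dT/dt = ṁ c_p (T_in − T) + 56.9.
τ = M/ṁ = 398.48 s; T_ss = T_in + Q̇/(ṁ c_p) = 21.8 + 56.9/(3.94·1.83) = 29.692 °C.
This is linear first-order; T(t) = T_ss + (T₀ − T_ss) e^(−t/τ).
T(957) = 29.692 + (-17.392)·e^(−957/398.48) = 29.692 + (-17.392)·0.090569 = 28.116 °C.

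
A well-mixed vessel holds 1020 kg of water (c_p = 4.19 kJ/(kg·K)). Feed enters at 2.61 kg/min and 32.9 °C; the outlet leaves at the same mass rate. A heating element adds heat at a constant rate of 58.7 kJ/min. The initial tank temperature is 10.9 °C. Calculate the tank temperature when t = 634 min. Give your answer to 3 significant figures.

Energy balance: M c_p dT/dt = ṁ c_p (T_in − T) + 58.7.
Rearrange: dT/dt = (T_ss − T)/τ with τ = M/ṁ = 390.80 min and T_ss = T_in + Q̇/(ṁ c_p) = 38.268 °C.
Solution: T(t) = T_ss + (T₀ − T_ss) e^(−t/τ).
T(634) = 38.268 + (-27.368)·e^(−634/390.80) = 38.268 + (-27.368)·0.19745 = 32.864 °C.

32.9 °C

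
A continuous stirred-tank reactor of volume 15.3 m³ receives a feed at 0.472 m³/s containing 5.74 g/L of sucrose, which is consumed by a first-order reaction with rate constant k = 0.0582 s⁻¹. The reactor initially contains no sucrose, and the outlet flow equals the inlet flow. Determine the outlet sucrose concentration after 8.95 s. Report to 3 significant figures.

1.09 g/L

Species balance: V dC/dt = Q C_in − Q C − k V C.
dC/dt = (Q/V) C_in − (Q/V + k) C; effective rate a = Q/V + k = 0.030850 + 0.0582 = 0.089050 s⁻¹.
C_ss = Q C_in/(Q + kV) = 1.9885 g/L; C(t) = C_ss + (C₀ − C_ss) e^(−a t).
C(8.95) = 1.9885 + (-1.9885)·e^(−0.089050·8.95) = 1.9885 + (-1.9885)·0.45068 = 1.0923 g/L.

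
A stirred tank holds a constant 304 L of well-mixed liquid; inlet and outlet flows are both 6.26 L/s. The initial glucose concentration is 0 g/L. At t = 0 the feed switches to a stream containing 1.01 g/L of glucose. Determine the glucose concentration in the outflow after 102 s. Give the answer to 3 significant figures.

0.886 g/L

Transient balance on the dissolved component: V dC/dt = Q(C_in − C).
So dC/dt = (C_in − C)/τ with τ = V/Q = 304/6.26 = 48.562 s.
Integrating: C(t) = C_in + (C₀ − C_in) e^(−t/τ).
C(102) = 1.01 + (0 − 1.01)·e^(−102/48.562) = 1.01 + (-1.0100)·0.12241 = 0.88637 g/L.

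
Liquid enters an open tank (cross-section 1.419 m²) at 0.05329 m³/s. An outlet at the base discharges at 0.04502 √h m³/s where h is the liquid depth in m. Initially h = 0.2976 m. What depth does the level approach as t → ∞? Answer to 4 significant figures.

1.401 m

A dh/dt = Q_in − 0.04502 √h. Steady state requires inflow = outflow:
Q_in = 0.04502 √h_ss ⇒ √h_ss = 0.05329/0.04502 = 1.18370.
h_ss = 1.18370² = 1.40114 m. (Since h₀ = 0.2976 m < h_ss, the level will rise toward this value.)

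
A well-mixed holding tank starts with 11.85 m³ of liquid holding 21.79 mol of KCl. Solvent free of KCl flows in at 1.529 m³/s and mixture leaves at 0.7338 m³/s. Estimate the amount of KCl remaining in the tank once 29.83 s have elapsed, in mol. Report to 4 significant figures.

7.902 mol

Let m(t) be the amount of KCl. Volume: V(t) = V₀ + (Q_in − Q_out) t = 11.85 + 0.795200 t; V(29.83) = 35.5708 m³.
Species balance (pure solvent in): dm/dt = −Q_out · m/V(t).
dm/m = −Q_out dt/(V₀ + 0.795200 t); integrating gives ln(m/m₀) = −(Q_out/(Q_in−Q_out)) ln(V/V₀).
m = m₀ (V₀/V)^(Q_out/(Q_in−Q_out)) = 21.79 × (11.85/35.5708)^(0.922787) = 7.90208 mol.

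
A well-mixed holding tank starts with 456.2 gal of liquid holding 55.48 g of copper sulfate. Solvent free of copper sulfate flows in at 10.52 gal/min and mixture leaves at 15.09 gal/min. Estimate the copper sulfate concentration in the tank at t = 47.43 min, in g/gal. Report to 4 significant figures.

0.02758 g/gal

Total volume: dV/dt = Q_in − Q_out = -4.57000 gal/min, so V(t) = 456.2 − 4.57000 t and V(47.43) = 239.445 gal.
Species balance (pure solvent in): dm/dt = −Q_out · m/V(t).
dm/m = −Q_out dt/(V₀ − 4.57000 t); integrating gives ln(m/m₀) = −(Q_out/(Q_in−Q_out)) ln(V/V₀).
m = m₀ (V₀/V)^(Q_out/(Q_in−Q_out)) = 55.48 × (456.2/239.445)^(-3.30197) = 6.60315 g.
C = m/V = 6.60315/239.445 = 0.0275769 g/gal.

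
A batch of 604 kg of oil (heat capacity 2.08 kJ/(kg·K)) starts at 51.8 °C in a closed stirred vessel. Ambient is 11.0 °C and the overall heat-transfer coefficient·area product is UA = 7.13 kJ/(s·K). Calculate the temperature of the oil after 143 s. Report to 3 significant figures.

29.1 °C

M c_p dT/dt = −UA(T − T_amb).
dT/dt = (T_ss − T)/τ with T_ss = T_amb = 11.000 °C, τ = M c_p/UA = 604·2.08/7.13 = 176.20 s.
This is linear first-order; T(t) = T_ss + (T₀ − T_ss) e^(−t/τ).
T(143) = 11.000 + (40.800)·0.44416 = 29.122 °C.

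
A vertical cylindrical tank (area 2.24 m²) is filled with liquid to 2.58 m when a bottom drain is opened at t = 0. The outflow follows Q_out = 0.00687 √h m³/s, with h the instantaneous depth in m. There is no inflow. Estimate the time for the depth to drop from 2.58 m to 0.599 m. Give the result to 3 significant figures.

With no inflow, A dh/dt = −0.00687 √h.
This is separable: 2 d(√h)/dt = −0.00687/A, so √h = √h₀ − (0.00687/(2A)) t.
t = 2A(√h₀ − √h)/0.00687 = 2·2.24·(√2.58 − √0.599)/0.00687
  = 4.4800 × (1.6062 − 0.77395) / 0.00687 = 542.74 s.

543 s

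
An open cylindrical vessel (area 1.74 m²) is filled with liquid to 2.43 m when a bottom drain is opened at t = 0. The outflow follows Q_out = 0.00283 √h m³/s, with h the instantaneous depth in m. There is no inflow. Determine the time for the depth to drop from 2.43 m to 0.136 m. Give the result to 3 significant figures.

1460 s

Accumulation of liquid (constant cross-section A): A dh/dt = −0.00283 √h.
∫ h^(−1/2) dh = −(0.00283/A) ∫ dt, giving 2√h = 2√h₀ − (0.00283/A) t.
t = 2A(√h₀ − √h)/0.00283 = 2·1.74·(√2.43 − √0.136)/0.00283
  = 3.4800 × (1.5588 − 0.36878) / 0.00283 = 1463.4 s.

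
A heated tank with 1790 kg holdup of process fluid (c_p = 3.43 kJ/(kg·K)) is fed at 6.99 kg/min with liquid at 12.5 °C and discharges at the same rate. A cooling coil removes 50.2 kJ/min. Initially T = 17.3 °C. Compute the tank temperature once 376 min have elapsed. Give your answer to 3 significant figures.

Unsteady energy balance on the tank contents: M c_p dT/dt = ṁ c_p (T_in − T) − 50.2.
τ = M/ṁ = 256.08 min; T_ss = T_in − Q̇/(ṁ c_p) = 12.5 − 50.2/(6.99·3.43) = 10.406 °C.
T approaches T_ss exponentially: T(t) = T_ss + (T₀ − T_ss) e^(−t/τ).
T(376) = 10.406 + (6.8938)·e^(−376/256.08) = 10.406 + (6.8938)·0.23032 = 11.994 °C.

12.0 °C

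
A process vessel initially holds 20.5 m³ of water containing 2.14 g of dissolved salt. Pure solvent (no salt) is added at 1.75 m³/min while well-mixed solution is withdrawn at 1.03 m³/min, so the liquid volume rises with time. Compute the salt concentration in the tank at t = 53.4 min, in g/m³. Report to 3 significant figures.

Total volume: dV/dt = Q_in − Q_out = 0.72000 m³/min, so V(t) = 20.5 + 0.72000 t and V(53.4) = 58.948 m³.
Solute balance: dm/dt = 0 − Q_out C = −Q_out m/V(t).
dm/m = −Q_out dt/(V₀ + 0.72000 t); integrating gives ln(m/m₀) = −(Q_out/(Q_in−Q_out)) ln(V/V₀).
m = m₀ (V₀/V)^(Q_out/(Q_in−Q_out)) = 2.14 × (20.5/58.948)^(1.4306) = 0.47228 g.
C = m/V = 0.47228/58.948 = 0.0080117 g/m³.

0.00801 g/m³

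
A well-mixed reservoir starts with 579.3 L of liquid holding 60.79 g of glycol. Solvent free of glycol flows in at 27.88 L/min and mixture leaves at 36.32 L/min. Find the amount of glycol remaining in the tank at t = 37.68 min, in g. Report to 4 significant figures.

Let m(t) be the amount of glycol. Volume: V(t) = V₀ + (Q_in − Q_out) t = 579.3 − 8.44000 t; V(37.68) = 261.281 L.
No glycol enters, so dm/dt = −Q_out · (m/V).
Separate: dm/m = −Q_out dt/V(t) ⇒ ln(m/m₀) = −(Q_out/(Q_in−Q_out)) ln(V/V₀).
m = m₀ (V₀/V)^(Q_out/(Q_in−Q_out)) = 60.79 × (579.3/261.281)^(-4.30332) = 1.97589 g.

1.976 g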